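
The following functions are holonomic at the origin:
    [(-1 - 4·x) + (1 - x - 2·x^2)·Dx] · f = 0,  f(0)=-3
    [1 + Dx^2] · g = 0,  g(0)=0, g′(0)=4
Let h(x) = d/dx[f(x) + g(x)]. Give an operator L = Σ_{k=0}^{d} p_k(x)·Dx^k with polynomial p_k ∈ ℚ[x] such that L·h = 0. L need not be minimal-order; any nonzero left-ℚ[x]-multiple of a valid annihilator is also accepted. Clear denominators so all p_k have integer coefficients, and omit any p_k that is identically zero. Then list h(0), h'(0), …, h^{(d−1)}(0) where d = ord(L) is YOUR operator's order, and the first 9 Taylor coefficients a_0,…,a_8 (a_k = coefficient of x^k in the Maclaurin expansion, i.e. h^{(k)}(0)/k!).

f: a_k = -3, -3, -9, -15, -33, -63, -129, -255, -513, …
g: a_k = 0, 4, 0, -2/3, 0, 1/30, 0, -1/1260, 0, …
Weyl lclm of L_f,L_g ⇒ L₀ (ord ≤ 3).
h₀' ⇒ L via d/dx closure of L₀.
L = (270 + 1200·x + 2862·x^2 + 1860·x^3 + 1920·x^4 + 144·x^5 + 96·x^6) + (-31 - 115·x + 75·x^2 + 241·x^3 + 430·x^4 + 372·x^5 + 56·x^6 + 32·x^7)·Dx + (270 + 1200·x + 2862·x^2 + 1860·x^3 + 1920·x^4 + 144·x^5 + 96·x^6)·Dx^2 + (-31 - 115·x + 75·x^2 + 241·x^3 + 430·x^4 + 372·x^5 + 56·x^6 + 32·x^7)·Dx^3  (order 3).
h: a_k = 1, -18, -47, -132, -1889/6, -774, -321301/180, -4104, -92806559/10080, …
ICs: h(0) = 1, h′(0) = -18, h′′(0) = -94.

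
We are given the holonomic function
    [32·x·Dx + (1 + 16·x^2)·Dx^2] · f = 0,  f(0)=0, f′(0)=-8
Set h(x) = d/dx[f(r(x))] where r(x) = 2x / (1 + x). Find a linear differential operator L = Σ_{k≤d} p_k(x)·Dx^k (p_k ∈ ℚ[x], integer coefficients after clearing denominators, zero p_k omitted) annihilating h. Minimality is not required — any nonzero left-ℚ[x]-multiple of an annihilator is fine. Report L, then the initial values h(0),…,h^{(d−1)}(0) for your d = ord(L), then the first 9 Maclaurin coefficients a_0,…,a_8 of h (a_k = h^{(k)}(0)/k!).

L = (2 + 130·x) + (1 + 2·x + 65·x^2)·Dx  (order 1).
h: a_k = -16, 32, 976, -4032, -55376, 372832, 2853776, -29941632, -125612176, …
ICs: h(0) = -16.

f: a_k = 0, -8, 0, 128/3, 0, -2048/5, 0, 32768/7, 0, …
Change of var in L_f (x↦r) gives L₀.
Derive L from L₀ (diff closure).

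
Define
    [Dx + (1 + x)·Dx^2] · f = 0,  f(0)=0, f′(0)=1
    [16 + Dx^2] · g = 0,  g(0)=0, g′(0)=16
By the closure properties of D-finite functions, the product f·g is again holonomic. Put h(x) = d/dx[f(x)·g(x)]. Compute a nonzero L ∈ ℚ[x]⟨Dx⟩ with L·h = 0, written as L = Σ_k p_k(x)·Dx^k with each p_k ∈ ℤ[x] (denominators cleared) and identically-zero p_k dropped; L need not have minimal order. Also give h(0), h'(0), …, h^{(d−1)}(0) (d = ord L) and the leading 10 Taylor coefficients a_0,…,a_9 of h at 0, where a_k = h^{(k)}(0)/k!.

f: a_k = 0, 1, -1/2, 1/3, -1/4, 1/5, -1/6, 1/7, -1/8, 1/9, …
g: a_k = 0, 16, 0, -128/3, 0, 512/15, 0, -4096/315, 0, 8192/2835, …
L₀ := L_f ⊗_s L_g (sym. prod.), ord ≤ 4.
h=h₀': d/dx-closure on L₀ ⇒ L.
L = (96160 + 647168·x + 1757184·x^2 + 2482176·x^3 + 1931264·x^4 + 786432·x^5 + 131072·x^6) + (13728 + 74144·x + 156160·x^2 + 161280·x^3 + 81920·x^4 + 16384·x^5)·Dx + (13546 + 87008·x + 228848·x^2 + 316416·x^3 + 242944·x^4 + 98304·x^5 + 16384·x^6)·Dx^2 + (858 + 4634·x + 9760·x^2 + 10080·x^3 + 5120·x^4 + 1024·x^5)·Dx^3 + (471 + 2910·x + 7439·x^2 + 10080·x^3 + 7640·x^4 + 3072·x^5 + 512·x^6)·Dx^4  (order 4).
h: a_k = 0, 32, -24, -448/3, 260/3, 416/3, -952/15, -3968/63, 194/7, 30176/2835, …
ICs: h(0) = 0, h′(0) = 32, h′′(0) = -48, h′′′(0) = -896.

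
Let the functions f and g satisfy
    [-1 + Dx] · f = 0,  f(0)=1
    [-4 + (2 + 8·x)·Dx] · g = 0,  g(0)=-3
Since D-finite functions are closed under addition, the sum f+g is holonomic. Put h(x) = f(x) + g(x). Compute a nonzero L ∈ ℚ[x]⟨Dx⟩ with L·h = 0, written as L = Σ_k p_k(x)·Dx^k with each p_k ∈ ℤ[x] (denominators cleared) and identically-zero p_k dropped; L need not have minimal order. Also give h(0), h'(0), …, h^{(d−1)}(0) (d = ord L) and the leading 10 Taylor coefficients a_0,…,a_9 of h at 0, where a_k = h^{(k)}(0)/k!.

L = (6 + 8·x) + (-5 - 8·x - 16·x^2)·Dx + (-1 + 16·x^2)·Dx^2  (order 2).
h: a_k = -2, -5, 13/2, -71/6, 721/24, -10079/120, 181441/720, -3991679/5040, 103783681/40320, -3113510399/362880, …
ICs: h(0) = -2, h′(0) = -5.

f: a_k = 1, 1, 1/2, 1/6, 1/24, 1/120, 1/720, 1/5040, 1/40320, 1/362880, …
g: a_k = -3, -6, 6, -12, 30, -84, 252, -792, 2574, -8580, …
L₀ := lclm(L_f,L_g); ord L₀ ≤ 1+1.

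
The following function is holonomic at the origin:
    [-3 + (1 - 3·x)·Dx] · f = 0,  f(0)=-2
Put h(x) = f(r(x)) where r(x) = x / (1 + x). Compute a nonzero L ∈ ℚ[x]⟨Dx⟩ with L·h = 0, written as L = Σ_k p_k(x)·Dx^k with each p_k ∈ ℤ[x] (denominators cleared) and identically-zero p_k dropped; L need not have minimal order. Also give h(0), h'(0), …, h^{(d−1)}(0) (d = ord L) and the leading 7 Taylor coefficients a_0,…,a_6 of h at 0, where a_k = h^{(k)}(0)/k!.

f: a_k = -2, -6, -18, -54, -162, -486, -1458, …
Substitute x→r, Dx→(1/r')Dx; clear ⇒ L₀.
L = 3 + (-1 + x + 2·x^2)·Dx  (order 1).
h: a_k = -2, -6, -12, -24, -48, -96, -192, …
ICs: h(0) = -2.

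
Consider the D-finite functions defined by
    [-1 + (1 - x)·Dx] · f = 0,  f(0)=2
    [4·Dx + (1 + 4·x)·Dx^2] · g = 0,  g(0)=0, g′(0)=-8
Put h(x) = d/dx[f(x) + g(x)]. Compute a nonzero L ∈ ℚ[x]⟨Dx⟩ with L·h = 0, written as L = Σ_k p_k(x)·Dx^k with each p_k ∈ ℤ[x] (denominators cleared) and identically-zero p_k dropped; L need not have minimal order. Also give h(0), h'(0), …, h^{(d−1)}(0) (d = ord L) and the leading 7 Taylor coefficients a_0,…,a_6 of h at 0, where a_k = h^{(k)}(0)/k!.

L = (44 + 16·x) + (-13 + 56·x + 32·x^2)·Dx + (-3 - 11·x + 6·x^2 + 8·x^3)·Dx^2  (order 2).
h: a_k = -6, 36, -122, 520, -2038, 8204, -32754, …
ICs: h(0) = -6, h′(0) = 36.

f: a_k = 2, 2, 2, 2, 2, 2, 2, …
g: a_k = 0, -8, 16, -128/3, 128, -2048/5, 4096/3, …
f+g: L₀ = lclm(L_f,L_g), ord ≤ 1+2.
h=h₀': d/dx-closure on L₀ ⇒ L.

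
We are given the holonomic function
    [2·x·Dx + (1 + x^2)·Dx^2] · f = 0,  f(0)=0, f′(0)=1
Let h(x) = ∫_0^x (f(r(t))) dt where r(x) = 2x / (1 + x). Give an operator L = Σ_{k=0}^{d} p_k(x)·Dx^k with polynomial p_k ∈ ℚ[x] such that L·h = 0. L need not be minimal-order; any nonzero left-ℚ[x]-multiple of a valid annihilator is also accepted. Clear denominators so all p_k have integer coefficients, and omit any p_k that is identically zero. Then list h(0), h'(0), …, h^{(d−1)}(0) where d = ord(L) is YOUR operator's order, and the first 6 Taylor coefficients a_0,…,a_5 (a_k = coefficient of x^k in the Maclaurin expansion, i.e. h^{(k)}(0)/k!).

L = (2 + 10·x)·Dx^2 + (1 + 2·x + 5·x^2)·Dx^3  (order 3).
h: a_k = 0, 0, 1, -2/3, -1/6, 6/5, …
ICs: h(0) = 0, h′(0) = 0, h′′(0) = 2.

f: a_k = 0, 1, 0, -1/3, 0, 1/5, …
Substitute x→r, Dx→(1/r')Dx; clear ⇒ L₀.
∫: right-multiply L₀ by Dx.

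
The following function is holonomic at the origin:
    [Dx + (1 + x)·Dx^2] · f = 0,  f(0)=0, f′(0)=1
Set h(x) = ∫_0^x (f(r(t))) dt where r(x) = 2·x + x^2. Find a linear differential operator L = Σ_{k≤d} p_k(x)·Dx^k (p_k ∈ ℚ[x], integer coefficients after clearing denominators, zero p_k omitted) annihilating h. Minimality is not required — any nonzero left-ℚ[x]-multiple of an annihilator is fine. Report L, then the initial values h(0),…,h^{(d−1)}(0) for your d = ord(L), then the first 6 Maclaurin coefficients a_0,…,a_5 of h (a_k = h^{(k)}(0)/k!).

L = Dx^2 + (1 + x)·Dx^3  (order 3).
h: a_k = 0, 0, 1, -1/3, 1/6, -1/10, …
ICs: h(0) = 0, h′(0) = 0, h′′(0) = 2.

f: a_k = 0, 1, -1/2, 1/3, -1/4, 1/5, …
h₀=f(r): pull back L_f along r ⇒ L₀.
h=∫₀ˣh₀: take L = L₀·Dx.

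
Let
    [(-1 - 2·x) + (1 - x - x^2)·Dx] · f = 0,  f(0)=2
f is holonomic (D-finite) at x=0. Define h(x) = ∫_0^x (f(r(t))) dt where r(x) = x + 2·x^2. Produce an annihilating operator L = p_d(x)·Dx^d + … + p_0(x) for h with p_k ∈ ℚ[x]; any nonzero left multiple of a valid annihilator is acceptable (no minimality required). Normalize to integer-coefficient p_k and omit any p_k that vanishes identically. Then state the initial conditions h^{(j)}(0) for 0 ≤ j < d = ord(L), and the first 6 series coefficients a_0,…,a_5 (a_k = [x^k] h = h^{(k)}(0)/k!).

L = (1 + 6·x + 12·x^2 + 16·x^3)·Dx + (-1 + x + 3·x^2 + 4·x^3 + 4·x^4)·Dx^2  (order 2).
h: a_k = 0, 2, 1, 8/3, 11/2, 62/5, …
ICs: h(0) = 0, h′(0) = 2.

f: a_k = 2, 2, 4, 6, 10, 16, …
Substitute x→r, Dx→(1/r')Dx; clear ⇒ L₀.
Integrate: L := L₀·Dx.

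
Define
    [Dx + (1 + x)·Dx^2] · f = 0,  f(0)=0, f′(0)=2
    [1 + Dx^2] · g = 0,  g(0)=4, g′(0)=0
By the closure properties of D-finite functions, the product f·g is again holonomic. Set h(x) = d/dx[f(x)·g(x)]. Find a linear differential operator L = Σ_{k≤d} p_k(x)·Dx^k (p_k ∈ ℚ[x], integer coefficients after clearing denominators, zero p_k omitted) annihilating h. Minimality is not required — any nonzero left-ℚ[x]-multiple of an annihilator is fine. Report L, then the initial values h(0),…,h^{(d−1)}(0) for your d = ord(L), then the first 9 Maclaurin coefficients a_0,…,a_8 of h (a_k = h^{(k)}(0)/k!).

L = (-25 - 44·x - 42·x^2 + 12·x^3 + 43·x^4 + 24·x^5 + 4·x^6) + (-24 - 32·x + 20·x^2 + 60·x^3 + 40·x^4 + 8·x^5)·Dx + (-28 - 44·x - 14·x^2 + 72·x^3 + 98·x^4 + 48·x^5 + 8·x^6)·Dx^2 + (-24 - 32·x + 20·x^2 + 60·x^3 + 40·x^4 + 8·x^5)·Dx^3 + (-3 + 28·x^2 + 60·x^3 + 55·x^4 + 24·x^5 + 4·x^6)·Dx^4  (order 4).
h: a_k = 8, -8, -4, 0, 3, -3, 31/10, -148/45, 1151/336, …
ICs: h(0) = 8, h′(0) = -8, h′′(0) = -8, h′′′(0) = 0.

f: a_k = 0, 2, -1, 2/3, -1/2, 2/5, -1/3, 2/7, -1/4, …
g: a_k = 4, 0, -2, 0, 1/6, 0, -1/180, 0, 1/10080, …
f·g: L₀ = L_f ⊗_s L_g, ord ≤ 2·2.
Differentiate: ansatz ord ≤ ord L₀ ⇒ L.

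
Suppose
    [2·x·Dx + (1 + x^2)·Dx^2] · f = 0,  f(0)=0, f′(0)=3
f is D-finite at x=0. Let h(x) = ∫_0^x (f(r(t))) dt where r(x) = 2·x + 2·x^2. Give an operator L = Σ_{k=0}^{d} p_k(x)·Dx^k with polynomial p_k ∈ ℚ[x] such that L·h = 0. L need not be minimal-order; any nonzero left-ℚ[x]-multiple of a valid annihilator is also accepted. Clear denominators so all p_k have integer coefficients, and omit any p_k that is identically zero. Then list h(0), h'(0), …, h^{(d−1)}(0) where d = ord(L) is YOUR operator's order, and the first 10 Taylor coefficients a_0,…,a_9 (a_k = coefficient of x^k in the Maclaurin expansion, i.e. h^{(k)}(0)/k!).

f: a_k = 0, 3, 0, -1, 0, 3/5, 0, -3/7, 0, 1/3, …
f∘r: x↦r, Dx↦Dx/r' in L_f ⇒ L₀.
h=∫h₀ ⇒ L = L₀·Dx.
L = (-2 + 8·x + 32·x^2 + 48·x^3 + 24·x^4)·Dx^2 + (1 + 2·x + 4·x^2 + 16·x^3 + 20·x^4 + 8·x^5)·Dx^3  (order 3).
h: a_k = 0, 0, 3, 2, -2, -24/5, -4/5, 88/7, 120/7, -64/3, …
ICs: h(0) = 0, h′(0) = 0, h′′(0) = 6.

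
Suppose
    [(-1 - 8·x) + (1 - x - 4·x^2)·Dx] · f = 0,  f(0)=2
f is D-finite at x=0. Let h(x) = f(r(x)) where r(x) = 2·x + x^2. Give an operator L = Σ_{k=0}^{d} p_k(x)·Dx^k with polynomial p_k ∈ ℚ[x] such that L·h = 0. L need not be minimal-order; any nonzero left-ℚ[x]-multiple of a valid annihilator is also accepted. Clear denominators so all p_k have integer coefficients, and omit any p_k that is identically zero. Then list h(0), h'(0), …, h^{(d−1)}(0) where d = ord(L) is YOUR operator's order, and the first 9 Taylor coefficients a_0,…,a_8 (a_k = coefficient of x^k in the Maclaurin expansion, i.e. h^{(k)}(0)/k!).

L = (2 + 34·x + 48·x^2 + 16·x^3) + (-1 + 2·x + 17·x^2 + 16·x^3 + 4·x^4)·Dx  (order 1).
h: a_k = 2, 4, 42, 184, 1154, 6124, 34978, 193264, 1083754, …
ICs: h(0) = 2.

f: a_k = 2, 2, 10, 18, 58, 130, 362, 882, 2330, …
h₀=f(r): pull back L_f along r ⇒ L₀.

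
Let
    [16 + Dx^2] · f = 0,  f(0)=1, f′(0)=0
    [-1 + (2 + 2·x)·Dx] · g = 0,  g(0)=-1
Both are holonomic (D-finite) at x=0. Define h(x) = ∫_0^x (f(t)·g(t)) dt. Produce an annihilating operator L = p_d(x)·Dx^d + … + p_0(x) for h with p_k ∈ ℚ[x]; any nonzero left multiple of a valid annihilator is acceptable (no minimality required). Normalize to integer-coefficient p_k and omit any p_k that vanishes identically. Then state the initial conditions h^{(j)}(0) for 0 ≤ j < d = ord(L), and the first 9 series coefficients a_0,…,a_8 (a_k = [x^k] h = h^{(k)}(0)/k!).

f: a_k = 1, 0, -8, 0, 32/3, 0, -256/45, 0, 512/315, …
g: a_k = -1, -1/2, 1/8, -1/16, 5/128, -7/256, 21/1024, -33/2048, 429/32768, …
L₀ := L_f ⊗_s L_g (sym. prod.), ord ≤ 2.
h=∫h₀ ⇒ L = L₀·Dx.
L = (67 + 128·x + 64·x^2)·Dx + (-4 - 4·x)·Dx^2 + (4 + 8·x + 4·x^2)·Dx^3  (order 3).
h: a_k = 0, -1, -1/4, 65/24, 63/64, -893/384, -3733/4608, 310129/322560, 219379/737280, …
ICs: h(0) = 0, h′(0) = -1, h′′(0) = -1/2.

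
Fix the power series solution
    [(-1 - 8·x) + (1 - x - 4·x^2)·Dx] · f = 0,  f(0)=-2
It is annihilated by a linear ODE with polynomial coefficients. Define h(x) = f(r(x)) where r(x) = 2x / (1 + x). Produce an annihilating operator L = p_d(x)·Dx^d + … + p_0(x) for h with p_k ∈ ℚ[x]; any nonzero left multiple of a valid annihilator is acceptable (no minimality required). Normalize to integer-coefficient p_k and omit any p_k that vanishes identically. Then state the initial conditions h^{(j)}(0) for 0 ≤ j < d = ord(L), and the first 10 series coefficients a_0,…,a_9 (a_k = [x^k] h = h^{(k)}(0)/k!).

L = (2 + 34·x) + (-1 - x + 17·x^2 + 17·x^3)·Dx  (order 1).
h: a_k = -2, -4, -36, -68, -612, -1156, -10404, -19652, -176868, -334084, …
ICs: h(0) = -2.

f: a_k = -2, -2, -10, -18, -58, -130, -362, -882, -2330, -5858, …
Substitute x→r, Dx→(1/r')Dx; clear ⇒ L₀.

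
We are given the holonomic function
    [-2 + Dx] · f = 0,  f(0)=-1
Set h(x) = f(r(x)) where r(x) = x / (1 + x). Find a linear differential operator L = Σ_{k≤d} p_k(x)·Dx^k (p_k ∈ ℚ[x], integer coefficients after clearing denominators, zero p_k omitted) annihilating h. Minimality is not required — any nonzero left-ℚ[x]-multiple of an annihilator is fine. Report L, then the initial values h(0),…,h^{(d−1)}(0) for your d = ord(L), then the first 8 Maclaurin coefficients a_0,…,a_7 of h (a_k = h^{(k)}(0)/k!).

L = -2 + (1 + 2·x + x^2)·Dx  (order 1).
h: a_k = -1, -2, 0, 2/3, -2/3, 2/5, -4/45, -10/63, …
ICs: h(0) = -1.

f: a_k = -1, -2, -2, -4/3, -2/3, -4/15, -4/45, -8/315, …
f∘r: x↦r, Dx↦Dx/r' in L_f ⇒ L₀.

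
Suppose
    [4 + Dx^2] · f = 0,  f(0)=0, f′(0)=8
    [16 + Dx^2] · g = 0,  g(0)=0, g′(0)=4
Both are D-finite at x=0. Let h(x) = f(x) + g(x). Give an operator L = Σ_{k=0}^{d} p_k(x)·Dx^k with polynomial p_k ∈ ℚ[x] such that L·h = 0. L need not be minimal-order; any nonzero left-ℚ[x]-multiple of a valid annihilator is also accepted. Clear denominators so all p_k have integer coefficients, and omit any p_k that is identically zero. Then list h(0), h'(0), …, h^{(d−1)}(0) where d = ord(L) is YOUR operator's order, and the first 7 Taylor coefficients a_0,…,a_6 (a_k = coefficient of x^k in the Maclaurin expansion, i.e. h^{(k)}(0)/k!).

L = 64 + 20·Dx^2 + Dx^4  (order 4).
h: a_k = 0, 12, 0, -16, 0, 48/5, 0, …
ICs: h(0) = 0, h′(0) = 12, h′′(0) = 0, h′′′(0) = -96.

f: a_k = 0, 8, 0, -16/3, 0, 16/15, 0, …
g: a_k = 0, 4, 0, -32/3, 0, 128/15, 0, …
L₀ := lclm(L_f,L_g); ord L₀ ≤ 2+2.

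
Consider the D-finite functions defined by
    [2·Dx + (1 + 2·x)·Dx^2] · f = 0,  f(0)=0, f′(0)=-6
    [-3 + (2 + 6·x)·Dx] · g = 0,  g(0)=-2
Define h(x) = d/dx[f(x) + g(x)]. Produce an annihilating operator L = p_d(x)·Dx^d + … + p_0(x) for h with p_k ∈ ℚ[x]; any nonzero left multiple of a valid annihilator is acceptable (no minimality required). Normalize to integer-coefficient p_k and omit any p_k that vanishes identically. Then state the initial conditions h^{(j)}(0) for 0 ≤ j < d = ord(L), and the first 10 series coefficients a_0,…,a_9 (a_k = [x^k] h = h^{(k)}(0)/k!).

f: a_k = 0, -6, 6, -8, 12, -96/5, 32, -384/7, 96, -512/3, …
g: a_k = -2, -3, 9/4, -27/8, 405/64, -1701/128, 15309/512, -72171/1024, 2814669/16384, -14073345/32768, …
Weyl lclm of L_f,L_g ⇒ L₀ (ord ≤ 3).
h=h₀': d/dx-closure on L₀ ⇒ L.
L = (-6 + 36·x) + (5 + 84·x + 180·x^2)·Dx + (2 + 22·x + 72·x^2 + 72·x^3)·Dx^2  (order 2).
h: a_k = -9, 33/2, -273/8, 1173/16, -20793/128, 95079/256, -898413/1024, 4387533/2048, -176991753/32768, 919067187/65536, …
ICs: h(0) = -9, h′(0) = 33/2.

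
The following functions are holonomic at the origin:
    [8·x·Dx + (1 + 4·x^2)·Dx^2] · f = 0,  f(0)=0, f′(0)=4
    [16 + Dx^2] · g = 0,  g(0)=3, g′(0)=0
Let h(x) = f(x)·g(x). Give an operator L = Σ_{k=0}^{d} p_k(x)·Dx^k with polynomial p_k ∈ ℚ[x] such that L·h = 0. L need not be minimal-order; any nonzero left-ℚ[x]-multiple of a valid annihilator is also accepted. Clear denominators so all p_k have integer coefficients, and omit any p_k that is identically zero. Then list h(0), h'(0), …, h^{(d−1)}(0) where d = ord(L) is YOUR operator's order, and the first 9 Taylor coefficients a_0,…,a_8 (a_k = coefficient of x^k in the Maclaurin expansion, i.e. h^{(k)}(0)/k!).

f: a_k = 0, 4, 0, -16/3, 0, 64/5, 0, -256/7, 0, …
g: a_k = 3, 0, -24, 0, 32, 0, -256/15, 0, 512/105, …
f·g: L₀ = L_f ⊗_s L_g, ord ≤ 2·2.
L = (2560 + 29696·x^2 + 118784·x^4 + 262144·x^6 + 262144·x^8) + (1536·x + 14336·x^3 + 49152·x^5 + 65536·x^7)·Dx + (240 + 3008·x^2 + 13824·x^4 + 32768·x^6 + 32768·x^8)·Dx^2 + (96·x + 896·x^3 + 3072·x^5 + 4096·x^7)·Dx^3 + (5 + 72·x^2 + 400·x^4 + 1024·x^6 + 1024·x^8)·Dx^4  (order 4).
h: a_k = 0, 12, 0, -112, 0, 1472/5, 0, -68864/105, 0, …
ICs: h(0) = 0, h′(0) = 12, h′′(0) = 0, h′′′(0) = -672.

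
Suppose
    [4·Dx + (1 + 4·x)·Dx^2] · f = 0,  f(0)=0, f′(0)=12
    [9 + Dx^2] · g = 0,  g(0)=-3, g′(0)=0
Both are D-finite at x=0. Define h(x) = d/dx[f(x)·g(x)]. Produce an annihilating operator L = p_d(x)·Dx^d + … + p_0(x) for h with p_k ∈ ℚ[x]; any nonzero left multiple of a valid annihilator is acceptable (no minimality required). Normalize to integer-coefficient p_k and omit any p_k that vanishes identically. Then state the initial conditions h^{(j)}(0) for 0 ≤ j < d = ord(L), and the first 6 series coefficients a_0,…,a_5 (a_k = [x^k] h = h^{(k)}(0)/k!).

f: a_k = 0, 12, -24, 64, -192, 3072/5, …
g: a_k = -3, 0, 27/2, 0, -81/8, 0, …
Sym-product of L_f,L_g gives L₀ (≤ ord 4).
h=h₀': d/dx-closure on L₀ ⇒ L.
L = (-153603 - 635688·x - 3184272·x^2 - 4292352·x^3 + 12503808·x^4 + 40310784·x^5 + 26873856·x^6) + (-47736 - 304992·x - 311040·x^2 + 2073600·x^3 + 7464960·x^4 + 5971968·x^5)·Dx + (-19110 - 88272·x - 352800·x^2 + 41472·x^3 + 3773952·x^4 + 8957952·x^5 + 5971968·x^6)·Dx^2 + (-5304 - 33888·x - 34560·x^2 + 230400·x^3 + 829440·x^4 + 663552·x^5)·Dx^3 + (-227 - 1960·x + 112·x^2 + 57600·x^3 + 264960·x^4 + 497664·x^5 + 331776·x^6)·Dx^4  (order 4).
h: a_k = -36, 144, -90, 1008, -11007/2, 22770, …
ICs: h(0) = -36, h′(0) = 144, h′′(0) = -180, h′′′(0) = 6048.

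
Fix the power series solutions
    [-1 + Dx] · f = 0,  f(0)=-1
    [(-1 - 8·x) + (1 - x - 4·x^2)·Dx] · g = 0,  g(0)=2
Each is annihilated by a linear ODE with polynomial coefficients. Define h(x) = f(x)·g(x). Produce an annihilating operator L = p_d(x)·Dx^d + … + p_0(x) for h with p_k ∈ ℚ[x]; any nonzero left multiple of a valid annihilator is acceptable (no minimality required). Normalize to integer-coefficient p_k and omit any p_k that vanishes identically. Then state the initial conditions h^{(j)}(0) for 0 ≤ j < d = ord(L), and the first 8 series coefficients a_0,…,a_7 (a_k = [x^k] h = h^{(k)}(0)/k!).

L = (2 + 7·x - 4·x^2) + (-1 + x + 4·x^2)·Dx  (order 1).
h: a_k = -2, -4, -13, -88/3, -977/12, -5963/30, -188797/360, -831287/630, …
ICs: h(0) = -2.

f: a_k = -1, -1, -1/2, -1/6, -1/24, -1/120, -1/720, -1/5040, …
g: a_k = 2, 2, 10, 18, 58, 130, 362, 882, …
Sym-product of L_f,L_g gives L₀ (≤ ord 1).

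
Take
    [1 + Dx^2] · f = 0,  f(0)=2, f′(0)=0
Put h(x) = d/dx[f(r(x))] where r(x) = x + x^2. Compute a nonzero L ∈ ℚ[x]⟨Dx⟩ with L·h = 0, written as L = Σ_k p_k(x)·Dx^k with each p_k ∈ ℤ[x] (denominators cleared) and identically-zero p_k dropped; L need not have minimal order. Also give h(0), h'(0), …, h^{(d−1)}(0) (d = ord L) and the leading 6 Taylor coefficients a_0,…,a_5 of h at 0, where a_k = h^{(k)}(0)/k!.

L = (13 + 8·x + 24·x^2 + 32·x^3 + 16·x^4) + (-6 - 12·x)·Dx + (1 + 4·x + 4·x^2)·Dx^2  (order 2).
h: a_k = 0, -2, -6, -11/3, 5/3, 179/60, …
ICs: h(0) = 0, h′(0) = -2.

f: a_k = 2, 0, -1, 0, 1/12, 0, …
h₀=f(r): pull back L_f along r ⇒ L₀.
Differentiate: ansatz ord ≤ ord L₀ ⇒ L.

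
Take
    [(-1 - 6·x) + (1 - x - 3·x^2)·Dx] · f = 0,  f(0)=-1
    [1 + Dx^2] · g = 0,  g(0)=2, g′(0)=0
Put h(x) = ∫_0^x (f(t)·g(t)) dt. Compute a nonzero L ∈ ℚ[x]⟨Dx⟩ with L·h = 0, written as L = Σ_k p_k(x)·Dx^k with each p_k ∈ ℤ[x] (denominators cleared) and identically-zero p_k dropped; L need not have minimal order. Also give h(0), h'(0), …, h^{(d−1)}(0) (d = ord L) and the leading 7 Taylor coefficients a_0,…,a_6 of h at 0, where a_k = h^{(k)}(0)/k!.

f: a_k = -1, -1, -4, -7, -19, -40, -97, …
g: a_k = 2, 0, -1, 0, 1/12, 0, -1/360, …
h₀=f·g: eliminate ⇒ L₀, order ≤ 1·2.
∫: right-multiply L₀ by Dx.
L = (5 + x + 3·x^2)·Dx + (2 + 12·x)·Dx^2 + (-1 + x + 3·x^2)·Dx^3  (order 3).
h: a_k = 0, -2, -1, -7/3, -13/4, -409/60, -877/72, …
ICs: h(0) = 0, h′(0) = -2, h′′(0) = -2.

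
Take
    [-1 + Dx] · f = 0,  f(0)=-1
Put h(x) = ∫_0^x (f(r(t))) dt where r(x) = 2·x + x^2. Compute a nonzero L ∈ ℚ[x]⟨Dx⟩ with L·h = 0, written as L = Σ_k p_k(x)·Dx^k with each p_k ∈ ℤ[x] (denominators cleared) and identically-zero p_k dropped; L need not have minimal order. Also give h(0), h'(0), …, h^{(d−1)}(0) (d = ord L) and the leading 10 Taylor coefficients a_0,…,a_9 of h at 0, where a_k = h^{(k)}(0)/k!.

L = (-2 - 2·x)·Dx + Dx^2  (order 2).
h: a_k = 0, -1, -1, -1, -5/6, -19/30, -13/30, -173/630, -407/2520, -5/56, …
ICs: h(0) = 0, h′(0) = -1.

f: a_k = -1, -1, -1/2, -1/6, -1/24, -1/120, -1/720, -1/5040, -1/40320, -1/362880, …
Substitute x→r, Dx→(1/r')Dx; clear ⇒ L₀.
∫: right-multiply L₀ by Dx.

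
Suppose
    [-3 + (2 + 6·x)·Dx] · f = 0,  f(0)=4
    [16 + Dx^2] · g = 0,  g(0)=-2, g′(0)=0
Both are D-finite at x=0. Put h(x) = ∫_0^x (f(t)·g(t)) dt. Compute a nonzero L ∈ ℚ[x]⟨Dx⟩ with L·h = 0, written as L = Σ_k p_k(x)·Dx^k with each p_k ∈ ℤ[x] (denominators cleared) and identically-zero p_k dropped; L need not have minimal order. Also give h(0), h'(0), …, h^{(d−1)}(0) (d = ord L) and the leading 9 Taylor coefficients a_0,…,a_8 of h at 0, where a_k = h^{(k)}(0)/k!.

f: a_k = 4, 6, -9/2, 27/4, -405/32, 1701/64, -15309/256, 72171/512, -2814669/8192, …
g: a_k = -2, 0, 16, 0, -64/3, 0, 512/45, 0, -1024/315, …
Sym-product of L_f,L_g gives L₀ (≤ ord 2).
h=∫h₀ ⇒ L = L₀·Dx.
L = (91 + 384·x + 576·x^2)·Dx + (-12 - 36·x)·Dx^2 + (4 + 24·x + 36·x^2)·Dx^3  (order 3).
h: a_k = 0, -8, -6, 73/3, 165/8, -6337/240, -2341/192, 337609/40320, 259579/30720, …
ICs: h(0) = 0, h′(0) = -8, h′′(0) = -12.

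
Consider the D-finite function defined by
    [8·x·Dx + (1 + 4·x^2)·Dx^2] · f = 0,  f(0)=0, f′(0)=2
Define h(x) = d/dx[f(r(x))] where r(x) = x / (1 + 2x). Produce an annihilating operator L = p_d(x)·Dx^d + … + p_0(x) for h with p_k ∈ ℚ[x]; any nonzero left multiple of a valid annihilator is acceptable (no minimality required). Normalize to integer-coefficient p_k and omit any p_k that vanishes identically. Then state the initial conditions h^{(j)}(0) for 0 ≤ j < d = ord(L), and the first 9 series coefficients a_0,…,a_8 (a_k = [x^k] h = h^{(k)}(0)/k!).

L = (4 + 16·x) + (1 + 4·x + 8·x^2)·Dx  (order 1).
h: a_k = 2, -8, 16, 0, -128, 512, -1024, 0, 8192, …
ICs: h(0) = 2.

f: a_k = 0, 2, 0, -8/3, 0, 32/5, 0, -128/7, 0, …
Change of var in L_f (x↦r) gives L₀.
h₀' ⇒ L via d/dx closure of L₀.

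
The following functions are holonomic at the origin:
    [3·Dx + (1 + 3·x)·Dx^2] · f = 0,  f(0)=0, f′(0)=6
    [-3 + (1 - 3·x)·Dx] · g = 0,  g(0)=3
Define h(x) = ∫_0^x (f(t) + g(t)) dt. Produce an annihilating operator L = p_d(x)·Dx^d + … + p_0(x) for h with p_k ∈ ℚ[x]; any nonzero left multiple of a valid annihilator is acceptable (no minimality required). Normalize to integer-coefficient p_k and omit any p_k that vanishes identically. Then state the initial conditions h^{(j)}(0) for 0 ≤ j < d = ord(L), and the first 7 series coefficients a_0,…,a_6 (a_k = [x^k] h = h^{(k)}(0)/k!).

L = (-30 - 18·x)·Dx^2 + (-4 - 48·x - 36·x^2)·Dx^3 + (1 + x - 9·x^2 - 9·x^3)·Dx^4  (order 4).
h: a_k = 0, 3, 15/2, 6, 99/4, 81/2, 1377/10, …
ICs: h(0) = 0, h′(0) = 3, h′′(0) = 15, h′′′(0) = 36.

f: a_k = 0, 6, -9, 18, -81/2, 486/5, -243, …
g: a_k = 3, 9, 27, 81, 243, 729, 2187, …
Sum ⇒ L₀ = lclm(L_f,L_g) in ℚ(x)⟨Dx⟩.
h=∫h₀ ⇒ L = L₀·Dx.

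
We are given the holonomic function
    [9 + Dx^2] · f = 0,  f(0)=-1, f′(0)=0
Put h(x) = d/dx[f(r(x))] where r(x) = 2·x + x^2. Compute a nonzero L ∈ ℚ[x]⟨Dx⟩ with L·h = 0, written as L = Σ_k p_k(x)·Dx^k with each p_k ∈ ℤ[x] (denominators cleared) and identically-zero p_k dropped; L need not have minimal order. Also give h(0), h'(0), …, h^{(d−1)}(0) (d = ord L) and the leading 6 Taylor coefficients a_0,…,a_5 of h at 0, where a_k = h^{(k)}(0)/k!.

L = (39 + 144·x + 216·x^2 + 144·x^3 + 36·x^4) + (-3 - 3·x)·Dx + (1 + 2·x + x^2)·Dx^2  (order 2).
h: a_k = 0, 36, 54, -198, -540, -486/5, …
ICs: h(0) = 0, h′(0) = 36.

f: a_k = -1, 0, 9/2, 0, -27/8, 0, …
f∘r: x↦r, Dx↦Dx/r' in L_f ⇒ L₀.
Differentiate: ansatz ord ≤ ord L₀ ⇒ L.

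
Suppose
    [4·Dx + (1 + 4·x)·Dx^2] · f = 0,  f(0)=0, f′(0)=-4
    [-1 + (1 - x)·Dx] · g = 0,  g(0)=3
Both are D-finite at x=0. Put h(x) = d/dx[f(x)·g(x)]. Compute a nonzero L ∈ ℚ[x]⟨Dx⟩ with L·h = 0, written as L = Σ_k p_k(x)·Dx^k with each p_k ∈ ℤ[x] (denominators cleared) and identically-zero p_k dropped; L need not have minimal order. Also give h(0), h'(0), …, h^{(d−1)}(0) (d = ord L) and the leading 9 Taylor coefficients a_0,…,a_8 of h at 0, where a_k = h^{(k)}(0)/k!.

f: a_k = 0, -4, 8, -64/3, 64, -1024/5, 2048/3, -16384/7, 8192, …
g: a_k = 3, 3, 3, 3, 3, 3, 3, 3, 3, …
h₀=f·g: eliminate ⇒ L₀, order ≤ 2·1.
Derive L from L₀ (diff closure).
L = 16 + (-5 + 20·x)·Dx + (-1 - 3·x + 4·x^2)·Dx^2  (order 2).
h: a_k = -12, 24, -156, 560, -2372, 47208/5, -190684/5, 5355808/35, -21499836/35, …
ICs: h(0) = -12, h′(0) = 24.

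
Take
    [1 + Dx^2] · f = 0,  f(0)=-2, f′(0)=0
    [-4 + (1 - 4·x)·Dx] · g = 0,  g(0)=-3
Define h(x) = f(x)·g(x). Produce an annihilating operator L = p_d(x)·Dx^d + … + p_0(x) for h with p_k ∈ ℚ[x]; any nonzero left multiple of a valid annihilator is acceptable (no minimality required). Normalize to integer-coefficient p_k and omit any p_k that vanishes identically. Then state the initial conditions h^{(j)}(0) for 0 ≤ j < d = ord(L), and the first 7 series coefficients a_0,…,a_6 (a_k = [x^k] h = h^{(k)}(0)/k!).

L = (-1 + 4·x) + 8·Dx + (-1 + 4·x)·Dx^2  (order 2).
h: a_k = 6, 24, 93, 372, 5953/4, 5953, 2857439/120, …
ICs: h(0) = 6, h′(0) = 24.

f: a_k = -2, 0, 1, 0, -1/12, 0, 1/360, …
g: a_k = -3, -12, -48, -192, -768, -3072, -12288, …
f·g: L₀ = L_f ⊗_s L_g, ord ≤ 2·1.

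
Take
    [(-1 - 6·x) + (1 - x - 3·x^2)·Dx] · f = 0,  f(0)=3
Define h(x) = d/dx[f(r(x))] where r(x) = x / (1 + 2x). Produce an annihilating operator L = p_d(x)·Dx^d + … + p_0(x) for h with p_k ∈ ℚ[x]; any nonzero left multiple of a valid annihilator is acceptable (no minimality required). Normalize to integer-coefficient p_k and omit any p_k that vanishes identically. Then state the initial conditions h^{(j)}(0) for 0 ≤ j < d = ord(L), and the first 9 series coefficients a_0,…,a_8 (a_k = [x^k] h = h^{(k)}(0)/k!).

L = (4 + 6·x + 30·x^2 + 32·x^3) + (-1 - 13·x - 45·x^2 - 38·x^3 + 16·x^4)·Dx  (order 1).
h: a_k = 3, 12, -45, 204, -840, 3330, -12831, 48432, -179955, …
ICs: h(0) = 3.

f: a_k = 3, 3, 12, 21, 57, 120, 291, 651, 1524, …
Substitute x→r, Dx→(1/r')Dx; clear ⇒ L₀.
Differentiate: ansatz ord ≤ ord L₀ ⇒ L.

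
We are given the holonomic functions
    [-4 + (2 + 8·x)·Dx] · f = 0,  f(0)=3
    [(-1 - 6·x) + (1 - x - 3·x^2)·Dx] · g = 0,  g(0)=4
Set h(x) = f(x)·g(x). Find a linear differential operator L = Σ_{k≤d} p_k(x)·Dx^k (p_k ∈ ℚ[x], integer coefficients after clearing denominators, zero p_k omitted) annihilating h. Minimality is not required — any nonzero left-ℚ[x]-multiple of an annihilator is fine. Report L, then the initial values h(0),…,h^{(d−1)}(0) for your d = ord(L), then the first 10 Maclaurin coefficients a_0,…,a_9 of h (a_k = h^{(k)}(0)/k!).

L = (3 + 8·x + 18·x^2) + (-1 - 3·x + 7·x^2 + 12·x^3)·Dx  (order 1).
h: a_k = 12, 36, 48, 204, 228, 1176, 852, 7548, -192, 56772, …
ICs: h(0) = 12.

f: a_k = 3, 6, -6, 12, -30, 84, -252, 792, -2574, 8580, …
g: a_k = 4, 4, 16, 28, 76, 160, 388, 868, 2032, 4636, …
h₀=f·g: eliminate ⇒ L₀, order ≤ 1·1.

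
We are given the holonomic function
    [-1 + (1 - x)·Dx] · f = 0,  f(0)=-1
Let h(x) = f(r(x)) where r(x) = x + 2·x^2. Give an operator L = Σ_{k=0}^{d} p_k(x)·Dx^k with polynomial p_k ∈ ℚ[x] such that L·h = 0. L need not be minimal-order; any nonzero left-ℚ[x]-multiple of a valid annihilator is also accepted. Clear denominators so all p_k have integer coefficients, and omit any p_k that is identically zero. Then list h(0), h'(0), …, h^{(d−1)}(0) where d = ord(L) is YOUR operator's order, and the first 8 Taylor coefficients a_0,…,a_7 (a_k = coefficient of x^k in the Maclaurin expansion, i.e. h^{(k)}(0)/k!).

f: a_k = -1, -1, -1, -1, -1, -1, -1, -1, …
Change of var in L_f (x↦r) gives L₀.
L = (1 + 4·x) + (-1 + x + 2·x^2)·Dx  (order 1).
h: a_k = -1, -1, -3, -5, -11, -21, -43, -85, …
ICs: h(0) = -1.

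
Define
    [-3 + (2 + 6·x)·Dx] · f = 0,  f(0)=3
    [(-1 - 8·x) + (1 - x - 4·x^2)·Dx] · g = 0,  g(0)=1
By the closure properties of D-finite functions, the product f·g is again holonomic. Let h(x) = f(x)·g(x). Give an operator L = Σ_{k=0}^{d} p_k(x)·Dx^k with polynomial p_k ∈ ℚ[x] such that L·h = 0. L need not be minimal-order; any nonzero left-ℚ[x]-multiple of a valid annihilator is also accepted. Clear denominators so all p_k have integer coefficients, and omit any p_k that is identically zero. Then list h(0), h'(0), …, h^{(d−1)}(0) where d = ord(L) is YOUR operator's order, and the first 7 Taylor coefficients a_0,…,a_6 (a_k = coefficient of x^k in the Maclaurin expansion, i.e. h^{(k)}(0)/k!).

f: a_k = 3, 9/2, -27/8, 81/16, -1215/128, 5103/256, -45927/1024, …
g: a_k = 1, 1, 5, 9, 29, 65, 181, …
h₀=f·g: eliminate ⇒ L₀, order ≤ 1·1.
L = (5 + 19·x + 36·x^2) + (-2 - 4·x + 14·x^2 + 24·x^3)·Dx  (order 1).
h: a_k = 3, 15/2, 129/8, 819/16, 13593/128, 84705/256, 727869/1024, …
ICs: h(0) = 3.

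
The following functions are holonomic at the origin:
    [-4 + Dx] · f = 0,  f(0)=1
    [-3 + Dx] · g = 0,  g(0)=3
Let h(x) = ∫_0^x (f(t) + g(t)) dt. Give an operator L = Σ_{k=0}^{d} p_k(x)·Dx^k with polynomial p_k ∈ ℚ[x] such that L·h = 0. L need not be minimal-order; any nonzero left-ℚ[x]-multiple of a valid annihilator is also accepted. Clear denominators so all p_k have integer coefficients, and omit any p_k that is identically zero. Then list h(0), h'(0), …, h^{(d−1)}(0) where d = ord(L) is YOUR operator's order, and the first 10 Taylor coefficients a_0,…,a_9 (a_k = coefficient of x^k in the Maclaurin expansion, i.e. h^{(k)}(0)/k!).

f: a_k = 1, 4, 8, 32/3, 32/3, 128/15, 256/45, 1024/315, 512/315, 2048/2835, …
g: a_k = 3, 9, 27/2, 27/2, 81/8, 243/40, 243/80, 729/560, 2187/4480, 729/4480, …
Weyl lclm of L_f,L_g ⇒ L₀ (ord ≤ 2).
∫: right-multiply L₀ by Dx.
L = 12·Dx - 7·Dx^2 + Dx^3  (order 3).
h: a_k = 0, 4, 13/2, 43/6, 145/24, 499/120, 1753/720, 6283/5040, 4589/8064, 85219/362880, …
ICs: h(0) = 0, h′(0) = 4, h′′(0) = 13.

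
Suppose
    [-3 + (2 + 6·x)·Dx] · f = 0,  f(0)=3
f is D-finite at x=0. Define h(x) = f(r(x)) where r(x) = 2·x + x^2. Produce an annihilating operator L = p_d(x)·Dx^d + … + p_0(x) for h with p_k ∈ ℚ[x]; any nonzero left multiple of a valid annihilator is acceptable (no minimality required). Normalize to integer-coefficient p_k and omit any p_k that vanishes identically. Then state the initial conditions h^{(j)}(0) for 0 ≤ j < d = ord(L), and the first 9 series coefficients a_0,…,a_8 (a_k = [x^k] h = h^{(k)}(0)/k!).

f: a_k = 3, 9/2, -27/8, 81/16, -1215/128, 5103/256, -45927/1024, 216513/2048, -8444007/32768, …
Substitute x→r, Dx→(1/r')Dx; clear ⇒ L₀.
L = (-3 - 3·x) + (1 + 6·x + 3·x^2)·Dx  (order 1).
h: a_k = 3, 9, -9, 27, -189/2, 729/2, -2997/2, 12879/2, -228663/8, …
ICs: h(0) = 3.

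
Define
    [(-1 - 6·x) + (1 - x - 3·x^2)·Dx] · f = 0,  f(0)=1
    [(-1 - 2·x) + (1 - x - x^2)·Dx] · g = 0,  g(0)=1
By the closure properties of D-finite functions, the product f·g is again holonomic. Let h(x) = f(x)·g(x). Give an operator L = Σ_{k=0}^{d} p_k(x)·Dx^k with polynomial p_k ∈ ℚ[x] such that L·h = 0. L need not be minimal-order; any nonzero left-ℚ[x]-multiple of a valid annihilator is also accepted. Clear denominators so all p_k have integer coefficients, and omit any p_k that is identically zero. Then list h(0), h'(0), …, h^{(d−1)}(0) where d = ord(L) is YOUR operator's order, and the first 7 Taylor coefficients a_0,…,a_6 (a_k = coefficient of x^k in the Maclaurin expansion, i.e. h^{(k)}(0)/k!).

f: a_k = 1, 1, 4, 7, 19, 40, 97, …
g: a_k = 1, 1, 2, 3, 5, 8, 13, …
h₀=f·g: eliminate ⇒ L₀, order ≤ 1·1.
L = (-2 - 6·x + 12·x^2 + 12·x^3) + (1 - 2·x - 3·x^2 + 4·x^3 + 3·x^4)·Dx  (order 1).
h: a_k = 1, 2, 7, 16, 42, 98, 237, …
ICs: h(0) = 1.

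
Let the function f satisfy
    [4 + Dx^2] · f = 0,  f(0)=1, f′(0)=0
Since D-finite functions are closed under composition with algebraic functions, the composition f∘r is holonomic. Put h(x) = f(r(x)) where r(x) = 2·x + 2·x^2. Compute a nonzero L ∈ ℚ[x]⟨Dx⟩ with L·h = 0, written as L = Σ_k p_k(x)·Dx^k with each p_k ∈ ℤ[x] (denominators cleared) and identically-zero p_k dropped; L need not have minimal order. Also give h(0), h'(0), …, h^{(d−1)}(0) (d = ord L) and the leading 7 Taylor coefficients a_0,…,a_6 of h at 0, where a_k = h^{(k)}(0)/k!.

f: a_k = 1, 0, -2, 0, 2/3, 0, -4/45, …
h₀=f(r): pull back L_f along r ⇒ L₀.
L = (16 + 96·x + 192·x^2 + 128·x^3) - 2·Dx + (1 + 2·x)·Dx^2  (order 2).
h: a_k = 1, 0, -8, -16, 8/3, 128/3, 2624/45, …
ICs: h(0) = 1, h′(0) = 0.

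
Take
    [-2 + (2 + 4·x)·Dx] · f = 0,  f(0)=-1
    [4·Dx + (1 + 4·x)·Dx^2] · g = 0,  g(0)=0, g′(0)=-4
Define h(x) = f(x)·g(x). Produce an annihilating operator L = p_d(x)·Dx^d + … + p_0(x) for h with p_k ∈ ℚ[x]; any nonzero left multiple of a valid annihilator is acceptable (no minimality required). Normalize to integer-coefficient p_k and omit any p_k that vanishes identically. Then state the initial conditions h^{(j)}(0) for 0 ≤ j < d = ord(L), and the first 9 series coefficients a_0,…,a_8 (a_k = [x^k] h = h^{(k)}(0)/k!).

f: a_k = -1, -1, 1/2, -1/2, 5/8, -7/8, 21/16, -33/16, 429/128, …
g: a_k = 0, -4, 8, -64/3, 64, -1024/5, 2048/3, -16384/7, 8192, …
Sym-product of L_f,L_g gives L₀ (≤ ord 2).
L = (-1 + 4·x) + (2 + 4·x)·Dx + (1 + 8·x + 20·x^2 + 16·x^3)·Dx^2  (order 2).
h: a_k = 0, 4, -4, 34/3, -110/3, 3709/30, -4267/10, 209709/140, -746239/140, …
ICs: h(0) = 0, h′(0) = 4.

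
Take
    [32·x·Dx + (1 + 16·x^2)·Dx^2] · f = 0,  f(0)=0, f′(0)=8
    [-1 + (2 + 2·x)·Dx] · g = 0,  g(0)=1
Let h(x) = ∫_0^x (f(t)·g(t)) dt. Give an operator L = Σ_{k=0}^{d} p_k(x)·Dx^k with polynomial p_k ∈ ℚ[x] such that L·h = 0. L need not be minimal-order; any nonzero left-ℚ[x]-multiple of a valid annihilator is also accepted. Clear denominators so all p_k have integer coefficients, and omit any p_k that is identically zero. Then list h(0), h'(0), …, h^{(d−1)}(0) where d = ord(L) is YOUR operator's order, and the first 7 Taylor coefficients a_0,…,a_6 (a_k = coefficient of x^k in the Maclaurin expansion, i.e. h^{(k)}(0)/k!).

f: a_k = 0, 8, 0, -128/3, 0, 2048/5, 0, …
g: a_k = 1, 1/2, -1/8, 1/16, -5/128, 7/256, -21/1024, …
h₀=f·g: eliminate ⇒ L₀, order ≤ 2·1.
h=∫h₀ ⇒ L = L₀·Dx.
L = (3 - 64·x - 16·x^2)·Dx + (-4 + 124·x + 192·x^2 + 64·x^3)·Dx^2 + (4 + 8·x + 68·x^2 + 128·x^3 + 64·x^4)·Dx^3  (order 3).
h: a_k = 0, 0, 4, 4/3, -131/12, -25/6, 99509/1440, …
ICs: h(0) = 0, h′(0) = 0, h′′(0) = 8.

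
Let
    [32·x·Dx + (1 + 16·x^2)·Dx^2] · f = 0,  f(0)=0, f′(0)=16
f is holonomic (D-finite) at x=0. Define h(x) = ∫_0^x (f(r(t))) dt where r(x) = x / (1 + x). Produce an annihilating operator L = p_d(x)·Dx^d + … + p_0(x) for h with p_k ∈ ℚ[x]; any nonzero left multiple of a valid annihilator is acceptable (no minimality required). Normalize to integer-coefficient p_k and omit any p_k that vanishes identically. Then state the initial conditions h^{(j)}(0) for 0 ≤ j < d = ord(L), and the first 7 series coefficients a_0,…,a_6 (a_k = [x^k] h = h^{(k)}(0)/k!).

f: a_k = 0, 16, 0, -256/3, 0, 4096/5, 0, …
Substitute x→r, Dx→(1/r')Dx; clear ⇒ L₀.
h=∫₀ˣh₀: take L = L₀·Dx.
L = (2 + 34·x)·Dx^2 + (1 + 2·x + 17·x^2)·Dx^3  (order 3).
h: a_k = 0, 0, 8, -16/3, -52/3, 48, 808/15, …
ICs: h(0) = 0, h′(0) = 0, h′′(0) = 16.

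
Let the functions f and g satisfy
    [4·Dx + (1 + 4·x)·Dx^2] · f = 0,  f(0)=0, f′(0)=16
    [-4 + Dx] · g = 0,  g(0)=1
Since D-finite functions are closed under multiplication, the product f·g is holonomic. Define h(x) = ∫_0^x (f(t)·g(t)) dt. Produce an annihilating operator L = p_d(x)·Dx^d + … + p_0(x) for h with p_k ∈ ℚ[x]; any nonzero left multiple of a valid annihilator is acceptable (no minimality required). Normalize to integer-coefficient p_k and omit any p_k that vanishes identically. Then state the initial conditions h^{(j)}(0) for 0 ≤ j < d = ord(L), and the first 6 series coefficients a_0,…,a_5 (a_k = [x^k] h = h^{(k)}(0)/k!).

L = 64·x·Dx + (-4 - 32·x)·Dx^2 + (1 + 4·x)·Dx^3  (order 3).
h: a_k = 0, 0, 8, 32/3, 64/3, 0, …
ICs: h(0) = 0, h′(0) = 0, h′′(0) = 16.

f: a_k = 0, 16, -32, 256/3, -256, 4096/5, …
g: a_k = 1, 4, 8, 32/3, 32/3, 128/15, …
h₀=f·g: eliminate ⇒ L₀, order ≤ 2·1.
h=∫₀ˣh₀: take L = L₀·Dx.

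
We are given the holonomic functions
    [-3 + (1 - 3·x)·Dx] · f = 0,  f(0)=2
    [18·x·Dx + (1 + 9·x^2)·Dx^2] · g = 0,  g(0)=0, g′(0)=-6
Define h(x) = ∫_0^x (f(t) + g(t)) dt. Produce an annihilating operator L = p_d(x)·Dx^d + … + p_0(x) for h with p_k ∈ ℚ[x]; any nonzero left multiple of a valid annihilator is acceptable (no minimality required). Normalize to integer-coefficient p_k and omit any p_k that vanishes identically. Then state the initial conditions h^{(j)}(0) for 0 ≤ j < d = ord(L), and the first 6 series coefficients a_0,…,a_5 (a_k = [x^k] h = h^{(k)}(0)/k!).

f: a_k = 2, 6, 18, 54, 162, 486, …
g: a_k = 0, -6, 0, 18, 0, -486/5, …
L₀ := lclm(L_f,L_g); ord L₀ ≤ 1+2.
h=∫₀ˣh₀: take L = L₀·Dx.
L = (-18 + 216·x + 486·x^2)·Dx^2 + (12 - 18·x + 108·x^2 + 486·x^3)·Dx^3 + (-1 + 81·x^4)·Dx^4  (order 4).
h: a_k = 0, 2, 0, 6, 18, 162/5, …
ICs: h(0) = 0, h′(0) = 2, h′′(0) = 0, h′′′(0) = 36.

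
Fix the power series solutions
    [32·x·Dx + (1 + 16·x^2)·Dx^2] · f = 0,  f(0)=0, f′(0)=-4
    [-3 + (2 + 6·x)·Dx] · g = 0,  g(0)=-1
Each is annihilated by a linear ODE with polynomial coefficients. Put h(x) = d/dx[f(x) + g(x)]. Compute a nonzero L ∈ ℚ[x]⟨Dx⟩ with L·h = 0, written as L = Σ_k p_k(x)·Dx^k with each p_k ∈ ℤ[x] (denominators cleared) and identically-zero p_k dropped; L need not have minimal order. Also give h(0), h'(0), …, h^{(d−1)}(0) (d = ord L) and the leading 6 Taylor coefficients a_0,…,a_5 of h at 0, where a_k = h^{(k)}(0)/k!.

L = (-192 - 1440·x + 9216·x^2 + 13824·x^3) + (-155 - 768·x + 4128·x^2 + 36864·x^3 + 48384·x^4)·Dx + (-6 + 110·x + 576·x^2 + 2624·x^3 + 10752·x^4 + 13824·x^5)·Dx^2  (order 2).
h: a_k = -11/2, 9/4, 943/16, 405/32, -270649/256, 45927/512, …
ICs: h(0) = -11/2, h′(0) = 9/4.

f: a_k = 0, -4, 0, 64/3, 0, -1024/5, …
g: a_k = -1, -3/2, 9/8, -27/16, 405/128, -1701/256, …
Sum ⇒ L₀ = lclm(L_f,L_g) in ℚ(x)⟨Dx⟩.
Derive L from L₀ (diff closure).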